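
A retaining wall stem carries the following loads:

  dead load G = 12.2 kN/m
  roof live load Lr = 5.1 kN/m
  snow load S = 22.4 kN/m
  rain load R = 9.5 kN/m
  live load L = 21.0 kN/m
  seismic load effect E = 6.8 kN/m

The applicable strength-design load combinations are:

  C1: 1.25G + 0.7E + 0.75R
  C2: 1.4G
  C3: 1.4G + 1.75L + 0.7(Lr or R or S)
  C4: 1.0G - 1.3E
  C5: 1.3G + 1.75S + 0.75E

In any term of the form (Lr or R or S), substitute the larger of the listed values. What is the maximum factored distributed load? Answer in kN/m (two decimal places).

69.51 kN/m

(Lr or R or S) → S = 22.4 kN/m.
C1: 1.25(12.2) + 0.7(6.8) + 0.75(9.5) = 27.14
C2: 1.4(12.2) = 17.08
C3: 1.4(12.2) + 1.75(21.0) + 0.7(22.4) = 69.51
C4: 1.0(12.2) - 1.3(6.8) = 3.36
C5: 1.3(12.2) + 1.75(22.4) + 0.75(6.8) = 60.16
Maximum is from combination 3.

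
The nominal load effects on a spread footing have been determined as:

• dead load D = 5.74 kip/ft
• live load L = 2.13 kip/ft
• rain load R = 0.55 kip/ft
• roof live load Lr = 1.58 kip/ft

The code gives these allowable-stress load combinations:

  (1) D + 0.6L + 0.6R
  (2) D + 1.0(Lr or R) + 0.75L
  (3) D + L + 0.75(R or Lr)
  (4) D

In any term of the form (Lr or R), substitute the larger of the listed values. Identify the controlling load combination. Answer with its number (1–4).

Combination 3

(Lr or R) → Lr = 1.58 kip/ft; (R or Lr) → Lr = 1.58 kip/ft.
(1) 1.0(5.74) + 0.6(2.13) + 0.6(0.55) = 7.35
(2) 1.0(5.74) + 1.0(1.58) + 0.75(2.13) = 8.92
(3) 1.0(5.74) + 1.0(2.13) + 0.75(1.58) = 9.06
(4) 1.0(5.74) = 5.74
The largest value is 9.06 kip/ft from combination 3.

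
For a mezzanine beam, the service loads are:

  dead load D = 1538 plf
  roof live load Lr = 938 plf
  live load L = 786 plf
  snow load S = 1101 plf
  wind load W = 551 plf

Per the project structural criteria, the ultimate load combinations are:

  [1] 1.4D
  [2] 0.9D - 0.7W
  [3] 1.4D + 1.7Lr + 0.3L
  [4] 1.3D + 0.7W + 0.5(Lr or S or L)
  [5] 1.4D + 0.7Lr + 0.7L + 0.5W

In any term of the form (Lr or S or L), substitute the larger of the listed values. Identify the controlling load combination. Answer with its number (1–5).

(Lr or S or L) → S = 1101 plf.
[1] 1.4(1538) = 2153.2
[2] 0.9(1538) - 0.7(551) = 1384.2 - 385.7 = 998.5
[3] 1.4(1538) + 1.7(938) + 0.3(786) = 2153.2 + 1594.6 + 235.8 = 3983.6
[4] 1.3(1538) + 0.7(551) + 0.5(1101) = 1999.4 + 385.7 + 550.5 = 2935.6
[5] 1.4(1538) + 0.7(938) + 0.7(786) + 0.5(551) = 2153.2 + 656.6 + 550.2 + 275.5 = 3635.5
The largest value is 3983.6 plf from combination 3.

Combination 3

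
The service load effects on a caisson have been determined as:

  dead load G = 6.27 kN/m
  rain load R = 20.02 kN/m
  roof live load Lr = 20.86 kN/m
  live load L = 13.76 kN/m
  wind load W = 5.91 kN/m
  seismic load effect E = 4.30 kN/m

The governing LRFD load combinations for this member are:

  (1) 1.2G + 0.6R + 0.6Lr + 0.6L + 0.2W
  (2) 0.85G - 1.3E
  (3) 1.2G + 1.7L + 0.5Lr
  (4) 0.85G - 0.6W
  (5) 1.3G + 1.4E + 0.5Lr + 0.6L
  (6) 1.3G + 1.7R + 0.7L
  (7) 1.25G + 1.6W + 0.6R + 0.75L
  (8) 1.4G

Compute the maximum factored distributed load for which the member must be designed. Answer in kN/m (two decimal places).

(1) 1.2(6.27) + 0.6(20.02) + 0.6(20.86) + 0.6(13.76) + 0.2(5.91) = 7.52 + 12.01 + 12.52 + 8.26 + 1.18 = 41.49
(2) 0.85(6.27) - 1.3(4.30) = 5.33 - 5.59 = -0.26
(3) 1.2(6.27) + 1.7(13.76) + 0.5(20.86) = 41.35
(4) 0.85(6.27) - 0.6(5.91) = 5.33 - 3.55 = 1.78
(5) 1.3(6.27) + 1.4(4.30) + 0.5(20.86) + 0.6(13.76) = 8.15 + 6.02 + 10.43 + 8.26 = 32.86
(6) 1.3(6.27) + 1.7(20.02) + 0.7(13.76) = 51.82
(7) 1.25(6.27) + 1.6(5.91) + 0.6(20.02) + 0.75(13.76) = 7.84 + 9.46 + 12.01 + 10.32 = 39.63
(8) 1.4(6.27) = 8.78
The controlling combination is 6, giving 51.82 kN/m.

51.82 kN/m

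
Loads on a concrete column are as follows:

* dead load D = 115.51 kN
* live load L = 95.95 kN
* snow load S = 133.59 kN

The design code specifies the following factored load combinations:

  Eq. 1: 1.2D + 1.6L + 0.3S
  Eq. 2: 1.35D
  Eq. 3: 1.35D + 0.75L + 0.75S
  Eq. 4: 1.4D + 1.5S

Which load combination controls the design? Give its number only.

Eq. 1: 1.2(115.51) + 1.6(95.95) + 0.3(133.59) = 138.61 + 153.52 + 40.08 = 332.21
Eq. 2: 1.35(115.51) = 155.94
Eq. 3: 1.35(115.51) + 0.75(95.95) + 0.75(133.59) = 155.94 + 71.96 + 100.19 = 328.09
Eq. 4: 1.4(115.51) + 1.5(133.59) = 161.71 + 200.39 = 362.10
The largest value is 362.10 kN from combination 4.

Combination 4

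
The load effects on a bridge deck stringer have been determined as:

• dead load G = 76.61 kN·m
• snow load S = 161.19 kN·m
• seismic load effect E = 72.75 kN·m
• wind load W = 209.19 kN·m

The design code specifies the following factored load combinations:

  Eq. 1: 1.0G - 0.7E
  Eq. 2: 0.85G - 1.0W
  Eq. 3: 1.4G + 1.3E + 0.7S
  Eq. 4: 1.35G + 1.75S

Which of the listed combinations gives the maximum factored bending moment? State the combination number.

Combination 4

Eq. 1: 1.0(76.61) - 0.7(72.75) = 25.69
Eq. 2: 0.85(76.61) - 1.0(209.19) = -144.07
Eq. 3: 1.4(76.61) + 1.3(72.75) + 0.7(161.19) = 314.66
Eq. 4: 1.35(76.61) + 1.75(161.19) = 385.51
The largest value is 385.51 kN·m from combination 4.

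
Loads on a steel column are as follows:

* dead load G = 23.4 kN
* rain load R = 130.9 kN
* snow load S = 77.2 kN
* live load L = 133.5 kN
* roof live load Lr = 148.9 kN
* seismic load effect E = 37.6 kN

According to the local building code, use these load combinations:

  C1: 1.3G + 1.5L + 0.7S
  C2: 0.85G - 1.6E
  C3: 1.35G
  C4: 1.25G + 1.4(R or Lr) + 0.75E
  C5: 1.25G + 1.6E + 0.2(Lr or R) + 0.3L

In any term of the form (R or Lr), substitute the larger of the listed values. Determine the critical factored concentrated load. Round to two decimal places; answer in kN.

(R or Lr) → Lr = 148.9 kN; (Lr or R) → Lr = 148.9 kN.
C1: 1.3(23.4) + 1.5(133.5) + 0.7(77.2) = 30.42 + 200.25 + 54.04 = 284.71
C2: 0.85(23.4) - 1.6(37.6) = 19.89 - 60.16 = -40.27
C3: 1.35(23.4) = 31.59
C4: 1.25(23.4) + 1.4(148.9) + 0.75(37.6) = 29.25 + 208.46 + 28.20 = 265.91
C5: 1.25(23.4) + 1.6(37.6) + 0.2(148.9) + 0.3(133.5) = 29.25 + 60.16 + 29.78 + 40.05 = 159.24
Combination 1 governs: P_u = 284.71 kN.

284.71 kN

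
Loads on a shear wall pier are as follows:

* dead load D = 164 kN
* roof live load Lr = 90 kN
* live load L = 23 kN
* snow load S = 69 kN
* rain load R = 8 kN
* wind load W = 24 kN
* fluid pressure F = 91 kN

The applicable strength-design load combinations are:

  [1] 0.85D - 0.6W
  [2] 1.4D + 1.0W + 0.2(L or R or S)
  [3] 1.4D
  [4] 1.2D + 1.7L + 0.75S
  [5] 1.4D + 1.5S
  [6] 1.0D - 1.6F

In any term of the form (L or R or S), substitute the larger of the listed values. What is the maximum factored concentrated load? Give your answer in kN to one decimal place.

333.1 kN

(L or R or S) → S = 69 kN.
[1] 0.85(164) - 0.6(24) = 139.4 - 14.4 = 125.0
[2] 1.4(164) + 1.0(24) + 0.2(69) = 229.6 + 24.0 + 13.8 = 267.4
[3] 1.4(164) = 229.6
[4] 1.2(164) + 1.7(23) + 0.75(69) = 196.8 + 39.1 + 51.8 = 287.7
[5] 1.4(164) + 1.5(69) = 229.6 + 103.5 = 333.1
[6] 1.0(164) - 1.6(91) = 164.0 - 145.6 = 18.4
Combination 5 governs: P_u = 333.1 kN.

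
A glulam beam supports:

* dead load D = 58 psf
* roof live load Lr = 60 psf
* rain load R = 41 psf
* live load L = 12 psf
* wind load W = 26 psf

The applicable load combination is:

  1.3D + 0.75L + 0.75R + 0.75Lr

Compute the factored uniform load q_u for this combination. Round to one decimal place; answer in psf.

160.2 psf

1.3(58) + 0.75(12) + 0.75(41) + 0.75(60) = 160.2
q_u = 160.2 psf.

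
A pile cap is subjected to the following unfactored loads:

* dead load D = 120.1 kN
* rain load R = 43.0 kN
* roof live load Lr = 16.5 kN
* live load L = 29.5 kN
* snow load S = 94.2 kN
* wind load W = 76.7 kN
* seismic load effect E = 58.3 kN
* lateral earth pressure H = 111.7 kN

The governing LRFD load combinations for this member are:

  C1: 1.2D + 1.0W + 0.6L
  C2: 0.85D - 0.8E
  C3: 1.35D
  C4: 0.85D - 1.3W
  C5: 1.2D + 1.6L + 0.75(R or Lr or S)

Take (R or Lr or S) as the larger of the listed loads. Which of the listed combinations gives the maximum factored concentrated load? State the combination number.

Combination 5

(R or Lr or S) → S = 94.2 kN.
C1: 1.2(120.1) + 1.0(76.7) + 0.6(29.5) = 144.1 + 76.7 + 17.7 = 238.5
C2: 0.85(120.1) - 0.8(58.3) = 55.4
C3: 1.35(120.1) = 162.1
C4: 0.85(120.1) - 1.3(76.7) = 102.1 - 99.7 = 2.4
C5: 1.2(120.1) + 1.6(29.5) + 0.75(94.2) = 144.1 + 47.2 + 70.7 = 262.0
The largest value is 262.0 kN from combination 5.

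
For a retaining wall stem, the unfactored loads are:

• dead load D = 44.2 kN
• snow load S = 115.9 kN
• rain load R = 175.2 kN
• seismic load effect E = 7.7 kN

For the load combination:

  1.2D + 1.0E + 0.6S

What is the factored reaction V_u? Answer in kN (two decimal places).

1.2(44.2) + 1.0(7.7) + 0.6(115.9) = 53.04 + 7.70 + 69.54 = 130.28
V_u = 130.28 kN.

130.28 kN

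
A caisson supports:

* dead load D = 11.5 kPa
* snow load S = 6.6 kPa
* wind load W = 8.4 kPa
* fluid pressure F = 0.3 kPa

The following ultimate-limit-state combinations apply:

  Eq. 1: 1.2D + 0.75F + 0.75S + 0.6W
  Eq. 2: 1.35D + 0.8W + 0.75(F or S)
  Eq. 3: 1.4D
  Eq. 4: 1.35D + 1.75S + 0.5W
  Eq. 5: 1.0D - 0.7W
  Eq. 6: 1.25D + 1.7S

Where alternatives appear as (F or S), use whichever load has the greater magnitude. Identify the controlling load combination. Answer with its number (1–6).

Combination 4

(F or S) → S = 6.6 kPa.
Eq. 1: 1.2(11.5) + 0.75(0.3) + 0.75(6.6) + 0.6(8.4) = 24.02
Eq. 2: 1.35(11.5) + 0.8(8.4) + 0.75(6.6) = 27.20
Eq. 3: 1.4(11.5) = 16.10
Eq. 4: 1.35(11.5) + 1.75(6.6) + 0.5(8.4) = 31.28
Eq. 5: 1.0(11.5) - 0.7(8.4) = 5.62
Eq. 6: 1.25(11.5) + 1.7(6.6) = 25.60
The largest value is 31.28 kPa from combination 4.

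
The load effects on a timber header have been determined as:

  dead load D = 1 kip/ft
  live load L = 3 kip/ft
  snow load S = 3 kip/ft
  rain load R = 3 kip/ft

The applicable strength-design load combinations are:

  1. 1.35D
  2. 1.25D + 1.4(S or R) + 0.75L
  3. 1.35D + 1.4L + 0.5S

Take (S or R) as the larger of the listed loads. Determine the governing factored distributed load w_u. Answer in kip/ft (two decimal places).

(S or R) → S = 3 kip/ft.
1. 1.35(1) = 1.35
2. 1.25(1) + 1.4(3) + 0.75(3) = 7.70
3. 1.35(1) + 1.4(3) + 0.5(3) = 7.05
The controlling combination is 2, giving 7.70 kip/ft.

7.70 kip/ft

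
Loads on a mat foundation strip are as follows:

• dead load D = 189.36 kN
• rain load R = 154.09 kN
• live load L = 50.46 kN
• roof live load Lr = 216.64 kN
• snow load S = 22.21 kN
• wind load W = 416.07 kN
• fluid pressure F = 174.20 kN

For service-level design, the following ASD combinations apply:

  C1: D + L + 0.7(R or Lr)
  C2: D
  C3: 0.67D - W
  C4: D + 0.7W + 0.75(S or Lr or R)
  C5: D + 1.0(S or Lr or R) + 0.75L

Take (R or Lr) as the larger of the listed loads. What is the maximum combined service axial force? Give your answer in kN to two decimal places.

(R or Lr) → Lr = 216.64 kN; (S or Lr or R) → Lr = 216.64 kN.
C1: 1.0(189.36) + 1.0(50.46) + 0.7(216.64) = 189.36 + 50.46 + 151.65 = 391.47
C2: 1.0(189.36) = 189.36
C3: 0.67(189.36) - 1.0(416.07) = 126.87 - 416.07 = -289.20
C4: 1.0(189.36) + 0.7(416.07) + 0.75(216.64) = 189.36 + 291.25 + 162.48 = 643.09
C5: 1.0(189.36) + 1.0(216.64) + 0.75(50.46) = 189.36 + 216.64 + 37.85 = 443.85
Combination 4 governs: N = 643.09 kN.

643.09 kN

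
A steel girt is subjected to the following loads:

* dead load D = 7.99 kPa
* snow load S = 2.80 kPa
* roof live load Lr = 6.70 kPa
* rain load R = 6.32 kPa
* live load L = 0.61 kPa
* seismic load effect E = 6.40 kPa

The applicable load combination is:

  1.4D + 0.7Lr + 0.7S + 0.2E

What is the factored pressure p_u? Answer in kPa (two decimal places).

1.4(7.99) + 0.7(6.70) + 0.7(2.80) + 0.2(6.40) = 11.19 + 4.69 + 1.96 + 1.28 = 19.12
p_u = 19.12 kPa.

19.12 kPa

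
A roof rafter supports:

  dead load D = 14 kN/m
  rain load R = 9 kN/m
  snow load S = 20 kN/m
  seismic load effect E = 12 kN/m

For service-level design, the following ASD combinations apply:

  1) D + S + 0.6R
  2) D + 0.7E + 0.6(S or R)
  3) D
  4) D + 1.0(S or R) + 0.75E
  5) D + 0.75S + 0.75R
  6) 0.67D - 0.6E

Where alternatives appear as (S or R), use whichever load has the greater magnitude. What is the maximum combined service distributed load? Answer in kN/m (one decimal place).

43.0 kN/m

(S or R) → S = 20 kN/m.
1) 1.0(14) + 1.0(20) + 0.6(9) = 39.4
2) 1.0(14) + 0.7(12) + 0.6(20) = 34.4
3) 1.0(14) = 14.0
4) 1.0(14) + 1.0(20) + 0.75(12) = 43.0
5) 1.0(14) + 0.75(20) + 0.75(9) = 35.8
6) 0.67(14) - 0.6(12) = 2.2
Maximum is from combination 4.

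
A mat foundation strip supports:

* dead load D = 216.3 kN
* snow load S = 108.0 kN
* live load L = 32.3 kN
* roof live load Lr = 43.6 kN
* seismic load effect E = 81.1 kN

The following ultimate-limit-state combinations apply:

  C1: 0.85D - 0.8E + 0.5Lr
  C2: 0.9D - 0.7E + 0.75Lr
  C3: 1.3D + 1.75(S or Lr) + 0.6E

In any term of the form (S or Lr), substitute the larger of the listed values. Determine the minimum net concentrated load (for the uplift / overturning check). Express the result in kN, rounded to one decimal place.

140.8 kN

(S or Lr) → S = 108.0 kN.
C1: 0.85(216.3) - 0.8(81.1) + 0.5(43.6) = 183.9 - 64.9 + 21.8 = 140.8
C2: 0.9(216.3) - 0.7(81.1) + 0.75(43.6) = 194.7 - 56.8 + 32.7 = 170.6
C3: 1.3(216.3) + 1.75(108.0) + 0.6(81.1) = 281.2 + 189.0 + 48.7 = 518.9
Combination 1 gives the minimum: 140.8 kN.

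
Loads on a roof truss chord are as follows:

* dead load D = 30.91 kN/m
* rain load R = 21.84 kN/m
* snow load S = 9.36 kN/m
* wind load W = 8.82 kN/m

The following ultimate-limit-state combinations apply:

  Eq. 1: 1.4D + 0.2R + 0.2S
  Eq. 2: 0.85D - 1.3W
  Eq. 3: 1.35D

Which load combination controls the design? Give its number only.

Eq. 1: 1.4(30.91) + 0.2(21.84) + 0.2(9.36) = 43.27 + 4.37 + 1.87 = 49.51
Eq. 2: 0.85(30.91) - 1.3(8.82) = 14.81
Eq. 3: 1.35(30.91) = 41.73
The largest value is 49.51 kN/m from combination 1.

Combination 1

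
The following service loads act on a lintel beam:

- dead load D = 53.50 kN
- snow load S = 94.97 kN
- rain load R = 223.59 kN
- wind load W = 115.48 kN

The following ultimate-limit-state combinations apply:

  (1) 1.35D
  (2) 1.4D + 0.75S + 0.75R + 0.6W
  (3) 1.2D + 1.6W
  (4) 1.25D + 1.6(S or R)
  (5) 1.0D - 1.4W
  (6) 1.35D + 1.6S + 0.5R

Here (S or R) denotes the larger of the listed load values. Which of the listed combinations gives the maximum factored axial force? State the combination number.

Combination 4

(S or R) → R = 223.59 kN.
(1) 1.35(53.50) = 72.23
(2) 1.4(53.50) + 0.75(94.97) + 0.75(223.59) + 0.6(115.48) = 74.90 + 71.23 + 167.69 + 69.29 = 383.11
(3) 1.2(53.50) + 1.6(115.48) = 64.20 + 184.77 = 248.97
(4) 1.25(53.50) + 1.6(223.59) = 66.88 + 357.74 = 424.62
(5) 1.0(53.50) - 1.4(115.48) = 53.50 - 161.67 = -108.17
(6) 1.35(53.50) + 1.6(94.97) + 0.5(223.59) = 335.97
The largest value is 424.62 kN from combination 4.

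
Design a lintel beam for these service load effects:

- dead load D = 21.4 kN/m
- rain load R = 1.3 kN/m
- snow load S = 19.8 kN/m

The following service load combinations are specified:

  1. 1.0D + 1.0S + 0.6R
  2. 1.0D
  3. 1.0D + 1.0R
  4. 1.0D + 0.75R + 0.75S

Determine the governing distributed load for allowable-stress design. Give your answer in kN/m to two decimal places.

1. 1.0(21.4) + 1.0(19.8) + 0.6(1.3) = 41.98
2. 1.0(21.4) = 21.40
3. 1.0(21.4) + 1.0(1.3) = 22.70
4. 1.0(21.4) + 0.75(1.3) + 0.75(19.8) = 37.23
Maximum is from combination 1.

41.98 kN/m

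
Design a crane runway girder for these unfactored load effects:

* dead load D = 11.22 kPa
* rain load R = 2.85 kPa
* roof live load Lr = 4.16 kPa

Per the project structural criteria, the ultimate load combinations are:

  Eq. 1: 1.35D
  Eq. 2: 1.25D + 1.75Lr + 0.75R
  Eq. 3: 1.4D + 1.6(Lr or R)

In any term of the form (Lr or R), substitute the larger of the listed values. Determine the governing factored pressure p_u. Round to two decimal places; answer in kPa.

23.44 kPa

(Lr or R) → Lr = 4.16 kPa.
Eq. 1: 1.35(11.22) = 15.15
Eq. 2: 1.25(11.22) + 1.75(4.16) + 0.75(2.85) = 23.44
Eq. 3: 1.4(11.22) + 1.6(4.16) = 22.36
Combination 2 governs: p_u = 23.44 kPa.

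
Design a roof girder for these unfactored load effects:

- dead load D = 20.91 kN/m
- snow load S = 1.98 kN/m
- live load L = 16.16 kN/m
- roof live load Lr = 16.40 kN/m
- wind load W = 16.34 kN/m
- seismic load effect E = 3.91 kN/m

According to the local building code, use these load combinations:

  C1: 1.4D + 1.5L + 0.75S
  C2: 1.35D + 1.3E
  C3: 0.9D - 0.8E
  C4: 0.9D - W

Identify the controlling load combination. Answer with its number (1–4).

Combination 1

C1: 1.4(20.91) + 1.5(16.16) + 0.75(1.98) = 29.27 + 24.24 + 1.49 = 55.00
C2: 1.35(20.91) + 1.3(3.91) = 28.23 + 5.08 = 33.31
C3: 0.9(20.91) - 0.8(3.91) = 18.82 - 3.13 = 15.69
C4: 0.9(20.91) - 1.0(16.34) = 18.82 - 16.34 = 2.48
The largest value is 55.00 kN/m from combination 1.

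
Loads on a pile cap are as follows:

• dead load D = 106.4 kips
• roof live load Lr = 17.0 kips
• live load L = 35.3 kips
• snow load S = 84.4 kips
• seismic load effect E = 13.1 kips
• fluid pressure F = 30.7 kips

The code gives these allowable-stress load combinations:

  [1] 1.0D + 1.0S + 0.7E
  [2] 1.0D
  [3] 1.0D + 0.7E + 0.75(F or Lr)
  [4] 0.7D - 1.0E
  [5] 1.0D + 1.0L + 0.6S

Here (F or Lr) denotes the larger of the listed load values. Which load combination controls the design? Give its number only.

(F or Lr) → F = 30.7 kips.
[1] 1.0(106.4) + 1.0(84.4) + 0.7(13.1) = 199.97
[2] 1.0(106.4) = 106.40
[3] 1.0(106.4) + 0.7(13.1) + 0.75(30.7) = 138.60
[4] 0.7(106.4) - 1.0(13.1) = 61.38
[5] 1.0(106.4) + 1.0(35.3) + 0.6(84.4) = 192.34
The largest value is 199.97 kips from combination 1.

Combination 1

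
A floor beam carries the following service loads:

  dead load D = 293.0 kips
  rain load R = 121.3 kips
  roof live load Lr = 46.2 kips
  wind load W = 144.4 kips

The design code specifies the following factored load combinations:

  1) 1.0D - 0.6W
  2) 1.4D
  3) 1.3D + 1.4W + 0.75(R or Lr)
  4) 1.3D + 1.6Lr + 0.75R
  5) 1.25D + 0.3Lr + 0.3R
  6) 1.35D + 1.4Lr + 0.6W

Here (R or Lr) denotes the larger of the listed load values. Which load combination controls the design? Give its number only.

Combination 3

(R or Lr) → R = 121.3 kips.
1) 1.0(293.0) - 0.6(144.4) = 293.0 - 86.6 = 206.4
2) 1.4(293.0) = 410.2
3) 1.3(293.0) + 1.4(144.4) + 0.75(121.3) = 674.0
4) 1.3(293.0) + 1.6(46.2) + 0.75(121.3) = 380.9 + 73.9 + 91.0 = 545.8
5) 1.25(293.0) + 0.3(46.2) + 0.3(121.3) = 416.5
6) 1.35(293.0) + 1.4(46.2) + 0.6(144.4) = 395.6 + 64.7 + 86.6 = 546.9
The largest value is 674.0 kips from combination 3.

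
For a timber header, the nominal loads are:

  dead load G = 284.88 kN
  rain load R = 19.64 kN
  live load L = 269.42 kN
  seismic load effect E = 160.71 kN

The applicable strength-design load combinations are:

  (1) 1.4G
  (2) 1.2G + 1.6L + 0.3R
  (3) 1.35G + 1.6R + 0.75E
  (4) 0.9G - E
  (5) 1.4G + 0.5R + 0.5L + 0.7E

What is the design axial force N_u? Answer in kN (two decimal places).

778.82 kN

(1) 1.4(284.88) = 398.83
(2) 1.2(284.88) + 1.6(269.42) + 0.3(19.64) = 778.82
(3) 1.35(284.88) + 1.6(19.64) + 0.75(160.71) = 536.54
(4) 0.9(284.88) - 1.0(160.71) = 95.68
(5) 1.4(284.88) + 0.5(19.64) + 0.5(269.42) + 0.7(160.71) = 655.86
The controlling combination is 2, giving 778.82 kN.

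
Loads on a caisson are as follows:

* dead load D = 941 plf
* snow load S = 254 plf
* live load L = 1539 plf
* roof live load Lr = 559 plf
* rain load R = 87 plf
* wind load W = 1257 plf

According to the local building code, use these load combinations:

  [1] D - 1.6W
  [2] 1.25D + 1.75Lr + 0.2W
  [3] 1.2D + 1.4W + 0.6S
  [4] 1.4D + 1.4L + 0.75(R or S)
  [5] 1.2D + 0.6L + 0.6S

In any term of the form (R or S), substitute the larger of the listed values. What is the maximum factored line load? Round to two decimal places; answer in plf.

3662.50 plf

(R or S) → S = 254 plf.
[1] 1.0(941) - 1.6(1257) = 941.00 - 2011.20 = -1070.20
[2] 1.25(941) + 1.75(559) + 0.2(1257) = 1176.25 + 978.25 + 251.40 = 2405.90
[3] 1.2(941) + 1.4(1257) + 0.6(254) = 1129.20 + 1759.80 + 152.40 = 3041.40
[4] 1.4(941) + 1.4(1539) + 0.75(254) = 1317.40 + 2154.60 + 190.50 = 3662.50
[5] 1.2(941) + 0.6(1539) + 0.6(254) = 1129.20 + 923.40 + 152.40 = 2205.00
Combination 4 governs: w_u = 3662.50 plf.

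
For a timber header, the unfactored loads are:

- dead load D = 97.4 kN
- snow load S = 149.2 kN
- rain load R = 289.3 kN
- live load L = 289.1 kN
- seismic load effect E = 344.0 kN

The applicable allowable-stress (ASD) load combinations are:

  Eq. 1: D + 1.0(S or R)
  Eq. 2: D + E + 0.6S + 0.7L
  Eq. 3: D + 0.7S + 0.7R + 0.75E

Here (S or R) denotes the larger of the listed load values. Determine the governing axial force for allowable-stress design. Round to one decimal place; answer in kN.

733.3 kN

(S or R) → R = 289.3 kN.
Eq. 1: 1.0(97.4) + 1.0(289.3) = 97.4 + 289.3 = 386.7
Eq. 2: 1.0(97.4) + 1.0(344.0) + 0.6(149.2) + 0.7(289.1) = 97.4 + 344.0 + 89.5 + 202.4 = 733.3
Eq. 3: 1.0(97.4) + 0.7(149.2) + 0.7(289.3) + 0.75(344.0) = 662.4
The controlling combination is 2, giving 733.3 kN.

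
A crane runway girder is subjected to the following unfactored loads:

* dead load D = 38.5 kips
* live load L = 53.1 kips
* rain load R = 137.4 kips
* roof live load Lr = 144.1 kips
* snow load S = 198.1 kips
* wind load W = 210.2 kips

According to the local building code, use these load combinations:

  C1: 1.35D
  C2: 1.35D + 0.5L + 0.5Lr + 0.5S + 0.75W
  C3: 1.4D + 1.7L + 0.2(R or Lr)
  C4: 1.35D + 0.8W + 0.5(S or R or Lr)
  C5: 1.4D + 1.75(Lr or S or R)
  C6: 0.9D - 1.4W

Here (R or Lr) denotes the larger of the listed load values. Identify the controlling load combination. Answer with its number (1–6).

(R or Lr) → Lr = 144.1 kips; (S or R or Lr) → S = 198.1 kips; (Lr or S or R) → S = 198.1 kips.
C1: 1.35(38.5) = 52.0
C2: 1.35(38.5) + 0.5(53.1) + 0.5(144.1) + 0.5(198.1) + 0.75(210.2) = 407.3
C3: 1.4(38.5) + 1.7(53.1) + 0.2(144.1) = 53.9 + 90.3 + 28.8 = 173.0
C4: 1.35(38.5) + 0.8(210.2) + 0.5(198.1) = 319.2
C5: 1.4(38.5) + 1.75(198.1) = 53.9 + 346.7 = 400.6
C6: 0.9(38.5) - 1.4(210.2) = 34.7 - 294.3 = -259.6
The largest value is 407.3 kips from combination 2.

Combination 2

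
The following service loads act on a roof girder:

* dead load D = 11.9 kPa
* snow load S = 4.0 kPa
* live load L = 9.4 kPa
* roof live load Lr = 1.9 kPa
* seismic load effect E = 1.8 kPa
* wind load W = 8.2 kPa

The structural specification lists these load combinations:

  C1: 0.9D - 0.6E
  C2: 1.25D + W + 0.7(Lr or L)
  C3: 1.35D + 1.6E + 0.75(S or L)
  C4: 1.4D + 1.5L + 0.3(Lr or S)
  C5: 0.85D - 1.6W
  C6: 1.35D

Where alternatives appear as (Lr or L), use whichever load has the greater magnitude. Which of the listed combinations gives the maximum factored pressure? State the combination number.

(Lr or L) → L = 9.4 kPa; (S or L) → L = 9.4 kPa; (Lr or S) → S = 4.0 kPa.
C1: 0.9(11.9) - 0.6(1.8) = 9.63
C2: 1.25(11.9) + 1.0(8.2) + 0.7(9.4) = 29.66
C3: 1.35(11.9) + 1.6(1.8) + 0.75(9.4) = 26.00
C4: 1.4(11.9) + 1.5(9.4) + 0.3(4.0) = 31.96
C5: 0.85(11.9) - 1.6(8.2) = -3.01
C6: 1.35(11.9) = 16.07
The largest value is 31.96 kPa from combination 4.

Combination 4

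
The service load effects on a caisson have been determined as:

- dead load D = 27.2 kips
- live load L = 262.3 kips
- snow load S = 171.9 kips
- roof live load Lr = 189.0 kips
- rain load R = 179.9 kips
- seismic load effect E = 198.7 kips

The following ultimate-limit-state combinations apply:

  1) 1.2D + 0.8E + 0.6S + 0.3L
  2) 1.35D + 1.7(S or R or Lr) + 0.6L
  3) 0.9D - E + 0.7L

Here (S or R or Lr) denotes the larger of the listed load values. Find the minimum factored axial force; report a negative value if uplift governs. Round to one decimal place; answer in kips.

(S or R or Lr) → Lr = 189.0 kips.
1) 1.2(27.2) + 0.8(198.7) + 0.6(171.9) + 0.3(262.3) = 373.4
2) 1.35(27.2) + 1.7(189.0) + 0.6(262.3) = 515.4
3) 0.9(27.2) - 1.0(198.7) + 0.7(262.3) = 9.4
Combination 3 gives the minimum: 9.4 kips.

9.4 kips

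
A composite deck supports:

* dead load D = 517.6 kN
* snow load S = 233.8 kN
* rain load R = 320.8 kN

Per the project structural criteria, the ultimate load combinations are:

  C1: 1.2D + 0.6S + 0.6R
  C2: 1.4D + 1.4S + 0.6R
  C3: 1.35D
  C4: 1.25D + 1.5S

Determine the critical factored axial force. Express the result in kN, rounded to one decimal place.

1244.4 kN

C1: 1.2(517.6) + 0.6(233.8) + 0.6(320.8) = 953.9
C2: 1.4(517.6) + 1.4(233.8) + 0.6(320.8) = 1244.4
C3: 1.35(517.6) = 698.8
C4: 1.25(517.6) + 1.5(233.8) = 997.7
Maximum is from combination 2.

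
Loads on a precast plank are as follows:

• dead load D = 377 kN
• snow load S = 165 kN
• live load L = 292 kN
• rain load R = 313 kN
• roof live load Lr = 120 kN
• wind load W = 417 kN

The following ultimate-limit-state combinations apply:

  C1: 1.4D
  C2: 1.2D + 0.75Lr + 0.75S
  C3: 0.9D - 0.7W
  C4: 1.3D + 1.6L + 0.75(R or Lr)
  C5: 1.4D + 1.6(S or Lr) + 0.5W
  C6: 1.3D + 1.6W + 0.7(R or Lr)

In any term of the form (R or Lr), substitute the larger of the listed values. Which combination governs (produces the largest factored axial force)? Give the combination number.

(R or Lr) → R = 313 kN; (S or Lr) → S = 165 kN.
C1: 1.4(377) = 527.8
C2: 1.2(377) + 0.75(120) + 0.75(165) = 452.4 + 90.0 + 123.8 = 666.2
C3: 0.9(377) - 0.7(417) = 339.3 - 291.9 = 47.4
C4: 1.3(377) + 1.6(292) + 0.75(313) = 490.1 + 467.2 + 234.8 = 1192.1
C5: 1.4(377) + 1.6(165) + 0.5(417) = 527.8 + 264.0 + 208.5 = 1000.3
C6: 1.3(377) + 1.6(417) + 0.7(313) = 490.1 + 667.2 + 219.1 = 1376.4
The largest value is 1376.4 kN from combination 6.

Combination 6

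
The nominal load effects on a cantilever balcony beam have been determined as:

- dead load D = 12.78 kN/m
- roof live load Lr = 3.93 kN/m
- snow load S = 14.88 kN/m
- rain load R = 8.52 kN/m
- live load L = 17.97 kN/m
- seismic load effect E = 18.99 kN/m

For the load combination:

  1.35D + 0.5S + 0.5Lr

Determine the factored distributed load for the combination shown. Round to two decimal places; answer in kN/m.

1.35(12.78) + 0.5(14.88) + 0.5(3.93) = 17.25 + 7.44 + 1.97 = 26.66
w_u = 26.66 kN/m.

26.66 kN/m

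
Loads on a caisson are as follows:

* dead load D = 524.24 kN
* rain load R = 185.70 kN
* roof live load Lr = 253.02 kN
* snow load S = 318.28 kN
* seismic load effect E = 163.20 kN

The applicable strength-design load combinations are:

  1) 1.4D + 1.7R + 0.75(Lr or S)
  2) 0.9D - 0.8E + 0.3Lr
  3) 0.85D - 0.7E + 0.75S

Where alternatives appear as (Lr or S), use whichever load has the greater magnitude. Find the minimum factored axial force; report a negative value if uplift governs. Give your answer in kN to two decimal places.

417.16 kN

(Lr or S) → S = 318.28 kN.
1) 1.4(524.24) + 1.7(185.70) + 0.75(318.28) = 1288.34
2) 0.9(524.24) - 0.8(163.20) + 0.3(253.02) = 417.16
3) 0.85(524.24) - 0.7(163.20) + 0.75(318.28) = 570.07
Combination 2 gives the minimum: 417.16 kN.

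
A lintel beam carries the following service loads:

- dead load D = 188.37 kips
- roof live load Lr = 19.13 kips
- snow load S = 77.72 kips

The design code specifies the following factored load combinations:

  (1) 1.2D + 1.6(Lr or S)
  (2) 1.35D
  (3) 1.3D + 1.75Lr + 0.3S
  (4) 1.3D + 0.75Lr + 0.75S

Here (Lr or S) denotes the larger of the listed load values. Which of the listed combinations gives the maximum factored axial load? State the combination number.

Combination 1

(Lr or S) → S = 77.72 kips.
(1) 1.2(188.37) + 1.6(77.72) = 350.40
(2) 1.35(188.37) = 254.30
(3) 1.3(188.37) + 1.75(19.13) + 0.3(77.72) = 301.67
(4) 1.3(188.37) + 0.75(19.13) + 0.75(77.72) = 244.88 + 14.35 + 58.29 = 317.52
The largest value is 350.40 kips from combination 1.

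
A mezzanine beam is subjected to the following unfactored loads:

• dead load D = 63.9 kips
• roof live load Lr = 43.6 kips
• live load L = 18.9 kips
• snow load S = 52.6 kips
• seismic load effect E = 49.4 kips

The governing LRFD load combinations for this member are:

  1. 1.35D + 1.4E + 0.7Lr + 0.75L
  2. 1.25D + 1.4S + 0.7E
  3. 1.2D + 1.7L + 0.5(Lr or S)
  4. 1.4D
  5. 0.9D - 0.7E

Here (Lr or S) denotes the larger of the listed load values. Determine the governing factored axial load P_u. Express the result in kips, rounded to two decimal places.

200.12 kips

(Lr or S) → S = 52.6 kips.
1. 1.35(63.9) + 1.4(49.4) + 0.7(43.6) + 0.75(18.9) = 200.12
2. 1.25(63.9) + 1.4(52.6) + 0.7(49.4) = 79.88 + 73.64 + 34.58 = 188.10
3. 1.2(63.9) + 1.7(18.9) + 0.5(52.6) = 76.68 + 32.13 + 26.30 = 135.11
4. 1.4(63.9) = 89.46
5. 0.9(63.9) - 0.7(49.4) = 57.51 - 34.58 = 22.93
Combination 1 governs: P_u = 200.12 kips.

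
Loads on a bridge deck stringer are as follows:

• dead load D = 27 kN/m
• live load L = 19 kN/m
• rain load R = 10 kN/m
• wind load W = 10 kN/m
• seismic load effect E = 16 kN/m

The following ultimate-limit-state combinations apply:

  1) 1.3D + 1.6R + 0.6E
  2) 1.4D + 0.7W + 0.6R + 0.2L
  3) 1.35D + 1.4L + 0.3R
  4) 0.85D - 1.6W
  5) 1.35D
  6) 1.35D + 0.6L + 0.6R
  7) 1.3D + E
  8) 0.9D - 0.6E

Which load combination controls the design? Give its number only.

1) 1.3(27) + 1.6(10) + 0.6(16) = 35.1 + 16.0 + 9.6 = 60.7
2) 1.4(27) + 0.7(10) + 0.6(10) + 0.2(19) = 37.8 + 7.0 + 6.0 + 3.8 = 54.6
3) 1.35(27) + 1.4(19) + 0.3(10) = 36.5 + 26.6 + 3.0 = 66.1
4) 0.85(27) - 1.6(10) = 23.0 - 16.0 = 7.0
5) 1.35(27) = 36.5
6) 1.35(27) + 0.6(19) + 0.6(10) = 36.5 + 11.4 + 6.0 = 53.9
7) 1.3(27) + 1.0(16) = 35.1 + 16.0 = 51.1
8) 0.9(27) - 0.6(16) = 24.3 - 9.6 = 14.7
The largest value is 66.1 kN/m from combination 3.

Combination 3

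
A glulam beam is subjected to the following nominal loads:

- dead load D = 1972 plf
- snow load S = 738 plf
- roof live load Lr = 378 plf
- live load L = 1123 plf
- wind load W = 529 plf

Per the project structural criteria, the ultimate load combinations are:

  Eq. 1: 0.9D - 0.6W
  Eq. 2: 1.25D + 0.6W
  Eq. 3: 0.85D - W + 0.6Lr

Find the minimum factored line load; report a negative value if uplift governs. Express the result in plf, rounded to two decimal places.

Eq. 1: 0.9(1972) - 0.6(529) = 1774.80 - 317.40 = 1457.40
Eq. 2: 1.25(1972) + 0.6(529) = 2465.00 + 317.40 = 2782.40
Eq. 3: 0.85(1972) - 1.0(529) + 0.6(378) = 1676.20 - 529.00 + 226.80 = 1374.00
Combination 3 gives the minimum: 1374.00 plf.

1374.00 plf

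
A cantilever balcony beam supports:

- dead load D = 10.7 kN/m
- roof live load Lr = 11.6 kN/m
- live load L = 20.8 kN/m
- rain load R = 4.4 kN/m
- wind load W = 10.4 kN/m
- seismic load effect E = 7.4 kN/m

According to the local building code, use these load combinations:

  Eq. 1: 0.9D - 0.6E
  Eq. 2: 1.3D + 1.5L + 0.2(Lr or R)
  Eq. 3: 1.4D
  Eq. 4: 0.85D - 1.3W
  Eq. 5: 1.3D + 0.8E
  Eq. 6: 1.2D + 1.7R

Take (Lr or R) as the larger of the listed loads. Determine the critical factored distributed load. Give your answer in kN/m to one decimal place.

(Lr or R) → Lr = 11.6 kN/m.
Eq. 1: 0.9(10.7) - 0.6(7.4) = 9.6 - 4.4 = 5.2
Eq. 2: 1.3(10.7) + 1.5(20.8) + 0.2(11.6) = 13.9 + 31.2 + 2.3 = 47.4
Eq. 3: 1.4(10.7) = 15.0
Eq. 4: 0.85(10.7) - 1.3(10.4) = 9.1 - 13.5 = -4.4
Eq. 5: 1.3(10.7) + 0.8(7.4) = 13.9 + 5.9 = 19.8
Eq. 6: 1.2(10.7) + 1.7(4.4) = 12.8 + 7.5 = 20.3
Combination 2 governs: w_u = 47.4 kN/m.

47.4 kN/m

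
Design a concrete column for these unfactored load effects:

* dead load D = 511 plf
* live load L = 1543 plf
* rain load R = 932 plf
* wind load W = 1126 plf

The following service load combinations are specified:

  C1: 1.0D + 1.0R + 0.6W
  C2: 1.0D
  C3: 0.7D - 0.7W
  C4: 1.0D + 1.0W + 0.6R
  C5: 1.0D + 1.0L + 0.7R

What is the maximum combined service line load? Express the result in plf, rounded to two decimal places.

C1: 1.0(511) + 1.0(932) + 0.6(1126) = 2118.60
C2: 1.0(511) = 511.00
C3: 0.7(511) - 0.7(1126) = -430.50
C4: 1.0(511) + 1.0(1126) + 0.6(932) = 2196.20
C5: 1.0(511) + 1.0(1543) + 0.7(932) = 2706.40
The controlling combination is 5, giving 2706.40 plf.

2706.40 plf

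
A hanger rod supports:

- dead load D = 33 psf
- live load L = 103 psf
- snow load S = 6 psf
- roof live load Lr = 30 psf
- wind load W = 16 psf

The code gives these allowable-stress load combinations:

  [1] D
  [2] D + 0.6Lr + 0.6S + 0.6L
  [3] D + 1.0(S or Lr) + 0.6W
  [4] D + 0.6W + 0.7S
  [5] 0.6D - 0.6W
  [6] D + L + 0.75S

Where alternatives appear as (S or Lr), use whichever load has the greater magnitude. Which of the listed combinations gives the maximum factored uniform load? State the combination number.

(S or Lr) → Lr = 30 psf.
[1] 1.0(33) = 33.0
[2] 1.0(33) + 0.6(30) + 0.6(6) + 0.6(103) = 33.0 + 18.0 + 3.6 + 61.8 = 116.4
[3] 1.0(33) + 1.0(30) + 0.6(16) = 33.0 + 30.0 + 9.6 = 72.6
[4] 1.0(33) + 0.6(16) + 0.7(6) = 33.0 + 9.6 + 4.2 = 46.8
[5] 0.6(33) - 0.6(16) = 19.8 - 9.6 = 10.2
[6] 1.0(33) + 1.0(103) + 0.75(6) = 33.0 + 103.0 + 4.5 = 140.5
The largest value is 140.5 psf from combination 6.

Combination 6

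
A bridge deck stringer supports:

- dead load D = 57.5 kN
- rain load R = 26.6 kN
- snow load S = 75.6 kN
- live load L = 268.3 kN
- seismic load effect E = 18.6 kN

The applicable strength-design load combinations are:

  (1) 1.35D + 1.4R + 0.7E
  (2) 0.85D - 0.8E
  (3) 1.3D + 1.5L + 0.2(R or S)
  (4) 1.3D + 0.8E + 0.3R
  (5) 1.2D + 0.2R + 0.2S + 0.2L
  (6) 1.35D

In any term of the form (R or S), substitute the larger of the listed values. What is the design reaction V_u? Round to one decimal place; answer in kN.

(R or S) → S = 75.6 kN.
(1) 1.35(57.5) + 1.4(26.6) + 0.7(18.6) = 127.9
(2) 0.85(57.5) - 0.8(18.6) = 34.0
(3) 1.3(57.5) + 1.5(268.3) + 0.2(75.6) = 492.3
(4) 1.3(57.5) + 0.8(18.6) + 0.3(26.6) = 97.6
(5) 1.2(57.5) + 0.2(26.6) + 0.2(75.6) + 0.2(268.3) = 143.1
(6) 1.35(57.5) = 77.6
Maximum is from combination 3.

492.3 kN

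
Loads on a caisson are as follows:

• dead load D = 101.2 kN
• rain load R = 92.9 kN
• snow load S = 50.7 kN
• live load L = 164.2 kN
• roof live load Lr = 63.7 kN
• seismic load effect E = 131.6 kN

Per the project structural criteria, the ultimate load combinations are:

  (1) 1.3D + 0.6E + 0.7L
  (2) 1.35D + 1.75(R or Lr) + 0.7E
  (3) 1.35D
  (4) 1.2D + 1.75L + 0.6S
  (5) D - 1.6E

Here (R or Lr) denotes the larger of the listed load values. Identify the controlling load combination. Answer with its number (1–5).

(R or Lr) → R = 92.9 kN.
(1) 1.3(101.2) + 0.6(131.6) + 0.7(164.2) = 131.6 + 79.0 + 114.9 = 325.5
(2) 1.35(101.2) + 1.75(92.9) + 0.7(131.6) = 136.6 + 162.6 + 92.1 = 391.3
(3) 1.35(101.2) = 136.6
(4) 1.2(101.2) + 1.75(164.2) + 0.6(50.7) = 121.4 + 287.4 + 30.4 = 439.2
(5) 1.0(101.2) - 1.6(131.6) = 101.2 - 210.6 = -109.4
The largest value is 439.2 kN from combination 4.

Combination 4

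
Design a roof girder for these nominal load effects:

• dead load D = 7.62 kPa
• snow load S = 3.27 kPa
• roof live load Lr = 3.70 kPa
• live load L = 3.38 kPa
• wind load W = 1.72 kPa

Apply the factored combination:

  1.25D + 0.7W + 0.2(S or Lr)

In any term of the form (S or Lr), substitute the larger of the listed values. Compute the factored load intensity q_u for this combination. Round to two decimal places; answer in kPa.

11.47 kPa

(S or Lr) → Lr = 3.70 kPa.
1.25(7.62) + 0.7(1.72) + 0.2(3.70) = 9.53 + 1.20 + 0.74 = 11.47
q_u = 11.47 kPa.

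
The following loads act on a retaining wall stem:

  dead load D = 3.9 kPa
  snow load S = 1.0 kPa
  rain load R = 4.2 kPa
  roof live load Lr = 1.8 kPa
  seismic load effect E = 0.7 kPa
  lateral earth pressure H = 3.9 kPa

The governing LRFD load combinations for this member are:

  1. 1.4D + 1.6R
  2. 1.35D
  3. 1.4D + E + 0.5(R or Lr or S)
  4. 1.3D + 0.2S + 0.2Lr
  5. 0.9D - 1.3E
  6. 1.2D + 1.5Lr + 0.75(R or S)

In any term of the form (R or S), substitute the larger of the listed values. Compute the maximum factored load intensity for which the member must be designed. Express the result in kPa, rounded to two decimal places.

(R or Lr or S) → R = 4.2 kPa; (R or S) → R = 4.2 kPa.
1. 1.4(3.9) + 1.6(4.2) = 5.46 + 6.72 = 12.18
2. 1.35(3.9) = 5.27
3. 1.4(3.9) + 1.0(0.7) + 0.5(4.2) = 5.46 + 0.70 + 2.10 = 8.26
4. 1.3(3.9) + 0.2(1.0) + 0.2(1.8) = 5.07 + 0.20 + 0.36 = 5.63
5. 0.9(3.9) - 1.3(0.7) = 3.51 - 0.91 = 2.60
6. 1.2(3.9) + 1.5(1.8) + 0.75(4.2) = 4.68 + 2.70 + 3.15 = 10.53
Combination 1 governs: q_u = 12.18 kPa.

12.18 kPa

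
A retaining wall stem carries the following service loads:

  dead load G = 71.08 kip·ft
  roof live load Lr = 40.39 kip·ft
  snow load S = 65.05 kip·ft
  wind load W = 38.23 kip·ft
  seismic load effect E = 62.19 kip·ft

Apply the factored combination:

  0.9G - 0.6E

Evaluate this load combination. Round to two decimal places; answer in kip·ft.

26.66 kip·ft

0.9(71.08) - 0.6(62.19) = 63.97 - 37.31 = 26.66
M_u = 26.66 kip·ft.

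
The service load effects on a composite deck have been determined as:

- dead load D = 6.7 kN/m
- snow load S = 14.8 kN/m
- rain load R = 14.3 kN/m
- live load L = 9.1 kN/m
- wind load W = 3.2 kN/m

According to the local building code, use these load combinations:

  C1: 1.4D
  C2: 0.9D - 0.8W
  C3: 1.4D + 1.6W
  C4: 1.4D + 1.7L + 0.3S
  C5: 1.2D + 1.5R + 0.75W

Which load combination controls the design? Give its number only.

C1: 1.4(6.7) = 9.4
C2: 0.9(6.7) - 0.8(3.2) = 3.5
C3: 1.4(6.7) + 1.6(3.2) = 9.4 + 5.1 = 14.5
C4: 1.4(6.7) + 1.7(9.1) + 0.3(14.8) = 9.4 + 15.5 + 4.4 = 29.3
C5: 1.2(6.7) + 1.5(14.3) + 0.75(3.2) = 8.0 + 21.5 + 2.4 = 31.9
The largest value is 31.9 kN/m from combination 5.

Combination 5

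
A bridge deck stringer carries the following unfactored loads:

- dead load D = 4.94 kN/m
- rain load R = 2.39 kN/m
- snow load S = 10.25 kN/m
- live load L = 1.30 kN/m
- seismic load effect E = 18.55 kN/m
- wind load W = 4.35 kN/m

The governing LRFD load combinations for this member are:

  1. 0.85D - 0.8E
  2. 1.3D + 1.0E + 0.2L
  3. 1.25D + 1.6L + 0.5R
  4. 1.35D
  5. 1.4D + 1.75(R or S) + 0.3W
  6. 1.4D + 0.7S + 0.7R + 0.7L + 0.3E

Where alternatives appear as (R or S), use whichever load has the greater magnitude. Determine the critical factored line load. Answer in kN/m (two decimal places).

(R or S) → S = 10.25 kN/m.
1. 0.85(4.94) - 0.8(18.55) = 4.20 - 14.84 = -10.64
2. 1.3(4.94) + 1.0(18.55) + 0.2(1.30) = 6.42 + 18.55 + 0.26 = 25.23
3. 1.25(4.94) + 1.6(1.30) + 0.5(2.39) = 9.45
4. 1.35(4.94) = 6.67
5. 1.4(4.94) + 1.75(10.25) + 0.3(4.35) = 26.16
6. 1.4(4.94) + 0.7(10.25) + 0.7(2.39) + 0.7(1.30) + 0.3(18.55) = 22.24
Maximum is from combination 5.

26.16 kN/m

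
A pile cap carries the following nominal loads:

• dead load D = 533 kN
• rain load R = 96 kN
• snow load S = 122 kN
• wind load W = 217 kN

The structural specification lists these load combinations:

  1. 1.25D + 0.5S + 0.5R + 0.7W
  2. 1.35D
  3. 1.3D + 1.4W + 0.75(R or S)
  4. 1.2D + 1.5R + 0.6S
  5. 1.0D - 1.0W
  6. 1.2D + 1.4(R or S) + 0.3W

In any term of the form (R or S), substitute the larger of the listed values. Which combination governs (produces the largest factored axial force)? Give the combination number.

(R or S) → S = 122 kN.
1. 1.25(533) + 0.5(122) + 0.5(96) + 0.7(217) = 666.25 + 61.00 + 48.00 + 151.90 = 927.15
2. 1.35(533) = 719.55
3. 1.3(533) + 1.4(217) + 0.75(122) = 692.90 + 303.80 + 91.50 = 1088.20
4. 1.2(533) + 1.5(96) + 0.6(122) = 639.60 + 144.00 + 73.20 = 856.80
5. 1.0(533) - 1.0(217) = 533.00 - 217.00 = 316.00
6. 1.2(533) + 1.4(122) + 0.3(217) = 639.60 + 170.80 + 65.10 = 875.50
The largest value is 1088.20 kN from combination 3.

Combination 3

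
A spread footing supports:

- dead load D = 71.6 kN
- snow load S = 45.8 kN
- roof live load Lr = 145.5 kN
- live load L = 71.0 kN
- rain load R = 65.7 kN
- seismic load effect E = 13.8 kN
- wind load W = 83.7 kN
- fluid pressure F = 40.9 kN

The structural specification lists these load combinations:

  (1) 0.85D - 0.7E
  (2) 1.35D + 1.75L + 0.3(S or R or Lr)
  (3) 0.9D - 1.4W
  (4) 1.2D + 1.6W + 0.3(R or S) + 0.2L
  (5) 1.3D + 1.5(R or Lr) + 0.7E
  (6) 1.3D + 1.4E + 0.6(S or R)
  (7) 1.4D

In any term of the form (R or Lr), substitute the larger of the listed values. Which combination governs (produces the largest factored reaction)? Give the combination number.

(S or R or Lr) → Lr = 145.5 kN; (R or S) → R = 65.7 kN; (R or Lr) → Lr = 145.5 kN; (S or R) → R = 65.7 kN.
(1) 0.85(71.6) - 0.7(13.8) = 60.9 - 9.7 = 51.2
(2) 1.35(71.6) + 1.75(71.0) + 0.3(145.5) = 264.6
(3) 0.9(71.6) - 1.4(83.7) = -52.7
(4) 1.2(71.6) + 1.6(83.7) + 0.3(65.7) + 0.2(71.0) = 253.8
(5) 1.3(71.6) + 1.5(145.5) + 0.7(13.8) = 321.0
(6) 1.3(71.6) + 1.4(13.8) + 0.6(65.7) = 93.1 + 19.3 + 39.4 = 151.8
(7) 1.4(71.6) = 100.2
The largest value is 321.0 kN from combination 5.

Combination 5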